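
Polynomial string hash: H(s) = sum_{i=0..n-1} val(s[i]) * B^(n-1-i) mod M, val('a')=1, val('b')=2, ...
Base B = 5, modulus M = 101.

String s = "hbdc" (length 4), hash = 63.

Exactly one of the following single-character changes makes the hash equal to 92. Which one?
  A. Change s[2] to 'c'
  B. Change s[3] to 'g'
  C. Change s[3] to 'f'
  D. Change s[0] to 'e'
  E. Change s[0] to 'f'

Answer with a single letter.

Option A: s[2]='d'->'c', delta=(3-4)*5^1 mod 101 = 96, hash=63+96 mod 101 = 58
Option B: s[3]='c'->'g', delta=(7-3)*5^0 mod 101 = 4, hash=63+4 mod 101 = 67
Option C: s[3]='c'->'f', delta=(6-3)*5^0 mod 101 = 3, hash=63+3 mod 101 = 66
Option D: s[0]='h'->'e', delta=(5-8)*5^3 mod 101 = 29, hash=63+29 mod 101 = 92 <-- target
Option E: s[0]='h'->'f', delta=(6-8)*5^3 mod 101 = 53, hash=63+53 mod 101 = 15

Answer: D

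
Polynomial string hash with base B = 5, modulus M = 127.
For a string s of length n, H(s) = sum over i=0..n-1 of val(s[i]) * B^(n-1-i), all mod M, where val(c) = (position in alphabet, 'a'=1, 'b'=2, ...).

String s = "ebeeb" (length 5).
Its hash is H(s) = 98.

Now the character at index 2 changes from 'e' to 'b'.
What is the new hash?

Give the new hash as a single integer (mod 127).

val('e') = 5, val('b') = 2
Position k = 2, exponent = n-1-k = 2
B^2 mod M = 5^2 mod 127 = 25
Delta = (2 - 5) * 25 mod 127 = 52
New hash = (98 + 52) mod 127 = 23

Answer: 23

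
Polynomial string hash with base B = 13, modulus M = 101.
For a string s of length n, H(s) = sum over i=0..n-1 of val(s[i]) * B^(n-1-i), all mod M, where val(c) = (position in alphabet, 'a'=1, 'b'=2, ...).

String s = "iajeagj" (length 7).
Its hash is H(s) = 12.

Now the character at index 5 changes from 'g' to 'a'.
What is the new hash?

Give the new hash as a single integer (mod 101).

Answer: 35

Derivation:
val('g') = 7, val('a') = 1
Position k = 5, exponent = n-1-k = 1
B^1 mod M = 13^1 mod 101 = 13
Delta = (1 - 7) * 13 mod 101 = 23
New hash = (12 + 23) mod 101 = 35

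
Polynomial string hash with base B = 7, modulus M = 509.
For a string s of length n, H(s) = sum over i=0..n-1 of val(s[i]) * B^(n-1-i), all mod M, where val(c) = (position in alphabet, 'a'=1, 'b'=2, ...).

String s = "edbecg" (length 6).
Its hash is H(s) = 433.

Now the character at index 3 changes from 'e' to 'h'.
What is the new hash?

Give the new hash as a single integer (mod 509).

val('e') = 5, val('h') = 8
Position k = 3, exponent = n-1-k = 2
B^2 mod M = 7^2 mod 509 = 49
Delta = (8 - 5) * 49 mod 509 = 147
New hash = (433 + 147) mod 509 = 71

Answer: 71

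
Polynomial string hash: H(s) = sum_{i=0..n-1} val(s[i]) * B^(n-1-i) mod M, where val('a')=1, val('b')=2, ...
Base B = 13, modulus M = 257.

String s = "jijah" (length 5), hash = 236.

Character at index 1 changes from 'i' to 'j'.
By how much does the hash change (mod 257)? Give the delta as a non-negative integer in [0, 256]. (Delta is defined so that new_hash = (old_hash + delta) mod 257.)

Delta formula: (val(new) - val(old)) * B^(n-1-k) mod M
  val('j') - val('i') = 10 - 9 = 1
  B^(n-1-k) = 13^3 mod 257 = 141
  Delta = 1 * 141 mod 257 = 141

Answer: 141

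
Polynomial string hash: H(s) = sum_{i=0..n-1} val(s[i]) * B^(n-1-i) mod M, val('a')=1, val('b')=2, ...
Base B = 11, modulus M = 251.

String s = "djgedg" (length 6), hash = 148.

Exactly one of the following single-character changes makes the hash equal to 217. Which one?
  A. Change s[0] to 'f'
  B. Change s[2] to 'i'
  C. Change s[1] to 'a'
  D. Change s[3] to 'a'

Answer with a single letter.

Answer: A

Derivation:
Option A: s[0]='d'->'f', delta=(6-4)*11^5 mod 251 = 69, hash=148+69 mod 251 = 217 <-- target
Option B: s[2]='g'->'i', delta=(9-7)*11^3 mod 251 = 152, hash=148+152 mod 251 = 49
Option C: s[1]='j'->'a', delta=(1-10)*11^4 mod 251 = 6, hash=148+6 mod 251 = 154
Option D: s[3]='e'->'a', delta=(1-5)*11^2 mod 251 = 18, hash=148+18 mod 251 = 166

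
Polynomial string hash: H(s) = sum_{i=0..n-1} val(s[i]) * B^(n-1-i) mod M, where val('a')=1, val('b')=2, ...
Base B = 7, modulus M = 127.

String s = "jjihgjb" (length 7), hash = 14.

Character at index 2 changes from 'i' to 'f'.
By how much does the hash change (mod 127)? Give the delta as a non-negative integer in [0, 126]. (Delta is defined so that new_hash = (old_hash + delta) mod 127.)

Answer: 36

Derivation:
Delta formula: (val(new) - val(old)) * B^(n-1-k) mod M
  val('f') - val('i') = 6 - 9 = -3
  B^(n-1-k) = 7^4 mod 127 = 115
  Delta = -3 * 115 mod 127 = 36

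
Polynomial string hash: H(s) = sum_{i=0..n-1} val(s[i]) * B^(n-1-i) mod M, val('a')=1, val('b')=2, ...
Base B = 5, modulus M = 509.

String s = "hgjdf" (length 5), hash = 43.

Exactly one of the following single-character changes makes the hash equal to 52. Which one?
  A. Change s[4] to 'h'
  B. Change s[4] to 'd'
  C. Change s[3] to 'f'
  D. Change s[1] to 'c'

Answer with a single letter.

Answer: D

Derivation:
Option A: s[4]='f'->'h', delta=(8-6)*5^0 mod 509 = 2, hash=43+2 mod 509 = 45
Option B: s[4]='f'->'d', delta=(4-6)*5^0 mod 509 = 507, hash=43+507 mod 509 = 41
Option C: s[3]='d'->'f', delta=(6-4)*5^1 mod 509 = 10, hash=43+10 mod 509 = 53
Option D: s[1]='g'->'c', delta=(3-7)*5^3 mod 509 = 9, hash=43+9 mod 509 = 52 <-- target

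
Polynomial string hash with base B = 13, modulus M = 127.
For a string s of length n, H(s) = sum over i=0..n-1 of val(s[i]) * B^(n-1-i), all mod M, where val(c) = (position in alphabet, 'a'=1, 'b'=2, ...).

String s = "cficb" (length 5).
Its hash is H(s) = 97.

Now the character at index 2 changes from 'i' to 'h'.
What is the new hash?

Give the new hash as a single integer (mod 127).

val('i') = 9, val('h') = 8
Position k = 2, exponent = n-1-k = 2
B^2 mod M = 13^2 mod 127 = 42
Delta = (8 - 9) * 42 mod 127 = 85
New hash = (97 + 85) mod 127 = 55

Answer: 55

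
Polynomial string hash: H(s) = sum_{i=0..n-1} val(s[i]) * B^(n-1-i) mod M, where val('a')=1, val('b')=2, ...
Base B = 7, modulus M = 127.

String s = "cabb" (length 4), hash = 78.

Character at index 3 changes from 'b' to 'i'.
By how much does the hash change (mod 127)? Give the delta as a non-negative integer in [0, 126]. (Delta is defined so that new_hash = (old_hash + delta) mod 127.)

Answer: 7

Derivation:
Delta formula: (val(new) - val(old)) * B^(n-1-k) mod M
  val('i') - val('b') = 9 - 2 = 7
  B^(n-1-k) = 7^0 mod 127 = 1
  Delta = 7 * 1 mod 127 = 7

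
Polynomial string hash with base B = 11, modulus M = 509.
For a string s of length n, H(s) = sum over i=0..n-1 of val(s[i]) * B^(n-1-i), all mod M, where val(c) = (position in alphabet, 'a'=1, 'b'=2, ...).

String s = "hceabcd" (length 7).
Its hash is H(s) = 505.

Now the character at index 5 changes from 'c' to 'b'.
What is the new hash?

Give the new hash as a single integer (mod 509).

val('c') = 3, val('b') = 2
Position k = 5, exponent = n-1-k = 1
B^1 mod M = 11^1 mod 509 = 11
Delta = (2 - 3) * 11 mod 509 = 498
New hash = (505 + 498) mod 509 = 494

Answer: 494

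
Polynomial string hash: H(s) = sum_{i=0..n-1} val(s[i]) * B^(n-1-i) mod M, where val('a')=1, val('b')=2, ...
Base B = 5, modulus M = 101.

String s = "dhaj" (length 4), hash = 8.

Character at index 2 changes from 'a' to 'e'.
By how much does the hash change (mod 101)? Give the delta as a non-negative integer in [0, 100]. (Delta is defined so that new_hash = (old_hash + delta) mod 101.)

Delta formula: (val(new) - val(old)) * B^(n-1-k) mod M
  val('e') - val('a') = 5 - 1 = 4
  B^(n-1-k) = 5^1 mod 101 = 5
  Delta = 4 * 5 mod 101 = 20

Answer: 20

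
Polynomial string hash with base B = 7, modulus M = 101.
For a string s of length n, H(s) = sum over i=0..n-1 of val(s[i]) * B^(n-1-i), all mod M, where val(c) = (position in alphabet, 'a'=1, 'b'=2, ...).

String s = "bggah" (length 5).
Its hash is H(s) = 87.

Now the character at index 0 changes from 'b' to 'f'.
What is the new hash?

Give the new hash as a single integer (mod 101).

val('b') = 2, val('f') = 6
Position k = 0, exponent = n-1-k = 4
B^4 mod M = 7^4 mod 101 = 78
Delta = (6 - 2) * 78 mod 101 = 9
New hash = (87 + 9) mod 101 = 96

Answer: 96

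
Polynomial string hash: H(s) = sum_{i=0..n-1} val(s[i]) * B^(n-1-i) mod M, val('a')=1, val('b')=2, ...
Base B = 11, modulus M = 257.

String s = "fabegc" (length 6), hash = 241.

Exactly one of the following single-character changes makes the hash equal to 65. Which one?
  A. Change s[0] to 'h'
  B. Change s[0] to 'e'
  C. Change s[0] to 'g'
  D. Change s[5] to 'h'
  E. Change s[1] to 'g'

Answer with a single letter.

Answer: A

Derivation:
Option A: s[0]='f'->'h', delta=(8-6)*11^5 mod 257 = 81, hash=241+81 mod 257 = 65 <-- target
Option B: s[0]='f'->'e', delta=(5-6)*11^5 mod 257 = 88, hash=241+88 mod 257 = 72
Option C: s[0]='f'->'g', delta=(7-6)*11^5 mod 257 = 169, hash=241+169 mod 257 = 153
Option D: s[5]='c'->'h', delta=(8-3)*11^0 mod 257 = 5, hash=241+5 mod 257 = 246
Option E: s[1]='a'->'g', delta=(7-1)*11^4 mod 257 = 209, hash=241+209 mod 257 = 193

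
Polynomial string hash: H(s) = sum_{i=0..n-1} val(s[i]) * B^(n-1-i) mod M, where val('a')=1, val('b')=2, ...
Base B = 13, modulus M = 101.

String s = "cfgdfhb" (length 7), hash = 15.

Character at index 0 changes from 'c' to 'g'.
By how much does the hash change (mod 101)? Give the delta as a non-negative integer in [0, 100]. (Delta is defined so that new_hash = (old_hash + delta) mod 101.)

Answer: 76

Derivation:
Delta formula: (val(new) - val(old)) * B^(n-1-k) mod M
  val('g') - val('c') = 7 - 3 = 4
  B^(n-1-k) = 13^6 mod 101 = 19
  Delta = 4 * 19 mod 101 = 76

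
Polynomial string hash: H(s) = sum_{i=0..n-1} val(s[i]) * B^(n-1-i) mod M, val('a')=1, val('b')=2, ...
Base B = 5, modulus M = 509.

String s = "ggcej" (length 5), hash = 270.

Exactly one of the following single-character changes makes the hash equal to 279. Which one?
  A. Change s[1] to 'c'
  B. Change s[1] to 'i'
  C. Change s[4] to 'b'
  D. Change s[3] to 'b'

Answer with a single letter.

Option A: s[1]='g'->'c', delta=(3-7)*5^3 mod 509 = 9, hash=270+9 mod 509 = 279 <-- target
Option B: s[1]='g'->'i', delta=(9-7)*5^3 mod 509 = 250, hash=270+250 mod 509 = 11
Option C: s[4]='j'->'b', delta=(2-10)*5^0 mod 509 = 501, hash=270+501 mod 509 = 262
Option D: s[3]='e'->'b', delta=(2-5)*5^1 mod 509 = 494, hash=270+494 mod 509 = 255

Answer: A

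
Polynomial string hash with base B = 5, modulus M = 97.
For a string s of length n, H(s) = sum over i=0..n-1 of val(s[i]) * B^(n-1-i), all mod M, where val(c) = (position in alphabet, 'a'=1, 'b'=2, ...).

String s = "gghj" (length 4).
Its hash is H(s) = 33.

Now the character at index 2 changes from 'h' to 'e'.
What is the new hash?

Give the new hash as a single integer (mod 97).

Answer: 18

Derivation:
val('h') = 8, val('e') = 5
Position k = 2, exponent = n-1-k = 1
B^1 mod M = 5^1 mod 97 = 5
Delta = (5 - 8) * 5 mod 97 = 82
New hash = (33 + 82) mod 97 = 18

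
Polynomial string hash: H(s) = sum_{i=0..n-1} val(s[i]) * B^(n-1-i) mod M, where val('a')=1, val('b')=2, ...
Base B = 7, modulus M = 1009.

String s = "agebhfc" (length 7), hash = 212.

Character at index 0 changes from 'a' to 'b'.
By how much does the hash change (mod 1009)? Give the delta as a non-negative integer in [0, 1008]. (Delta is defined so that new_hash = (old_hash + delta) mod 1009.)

Answer: 605

Derivation:
Delta formula: (val(new) - val(old)) * B^(n-1-k) mod M
  val('b') - val('a') = 2 - 1 = 1
  B^(n-1-k) = 7^6 mod 1009 = 605
  Delta = 1 * 605 mod 1009 = 605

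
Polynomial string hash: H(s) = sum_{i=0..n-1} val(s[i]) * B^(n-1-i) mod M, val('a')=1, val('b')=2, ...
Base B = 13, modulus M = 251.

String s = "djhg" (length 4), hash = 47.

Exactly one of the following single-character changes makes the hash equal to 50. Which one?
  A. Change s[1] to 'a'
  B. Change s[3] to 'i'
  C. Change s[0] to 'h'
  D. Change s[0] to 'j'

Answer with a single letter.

Option A: s[1]='j'->'a', delta=(1-10)*13^2 mod 251 = 236, hash=47+236 mod 251 = 32
Option B: s[3]='g'->'i', delta=(9-7)*13^0 mod 251 = 2, hash=47+2 mod 251 = 49
Option C: s[0]='d'->'h', delta=(8-4)*13^3 mod 251 = 3, hash=47+3 mod 251 = 50 <-- target
Option D: s[0]='d'->'j', delta=(10-4)*13^3 mod 251 = 130, hash=47+130 mod 251 = 177

Answer: C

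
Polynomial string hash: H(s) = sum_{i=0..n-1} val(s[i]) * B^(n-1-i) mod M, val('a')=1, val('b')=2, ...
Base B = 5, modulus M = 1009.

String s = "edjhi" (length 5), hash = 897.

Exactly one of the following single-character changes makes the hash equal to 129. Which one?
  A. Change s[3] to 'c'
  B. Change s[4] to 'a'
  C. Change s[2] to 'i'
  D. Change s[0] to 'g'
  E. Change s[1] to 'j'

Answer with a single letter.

Answer: D

Derivation:
Option A: s[3]='h'->'c', delta=(3-8)*5^1 mod 1009 = 984, hash=897+984 mod 1009 = 872
Option B: s[4]='i'->'a', delta=(1-9)*5^0 mod 1009 = 1001, hash=897+1001 mod 1009 = 889
Option C: s[2]='j'->'i', delta=(9-10)*5^2 mod 1009 = 984, hash=897+984 mod 1009 = 872
Option D: s[0]='e'->'g', delta=(7-5)*5^4 mod 1009 = 241, hash=897+241 mod 1009 = 129 <-- target
Option E: s[1]='d'->'j', delta=(10-4)*5^3 mod 1009 = 750, hash=897+750 mod 1009 = 638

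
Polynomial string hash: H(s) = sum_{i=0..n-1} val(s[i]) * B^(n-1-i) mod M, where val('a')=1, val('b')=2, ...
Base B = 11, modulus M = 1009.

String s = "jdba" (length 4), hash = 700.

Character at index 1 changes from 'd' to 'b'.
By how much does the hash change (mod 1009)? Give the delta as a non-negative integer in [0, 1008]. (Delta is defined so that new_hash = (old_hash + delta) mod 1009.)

Delta formula: (val(new) - val(old)) * B^(n-1-k) mod M
  val('b') - val('d') = 2 - 4 = -2
  B^(n-1-k) = 11^2 mod 1009 = 121
  Delta = -2 * 121 mod 1009 = 767

Answer: 767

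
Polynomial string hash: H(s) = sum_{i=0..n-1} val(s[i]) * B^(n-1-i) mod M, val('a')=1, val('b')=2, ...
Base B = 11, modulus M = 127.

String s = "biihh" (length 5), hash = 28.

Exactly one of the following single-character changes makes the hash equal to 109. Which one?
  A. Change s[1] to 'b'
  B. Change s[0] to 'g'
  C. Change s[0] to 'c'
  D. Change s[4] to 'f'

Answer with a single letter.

Answer: A

Derivation:
Option A: s[1]='i'->'b', delta=(2-9)*11^3 mod 127 = 81, hash=28+81 mod 127 = 109 <-- target
Option B: s[0]='b'->'g', delta=(7-2)*11^4 mod 127 = 53, hash=28+53 mod 127 = 81
Option C: s[0]='b'->'c', delta=(3-2)*11^4 mod 127 = 36, hash=28+36 mod 127 = 64
Option D: s[4]='h'->'f', delta=(6-8)*11^0 mod 127 = 125, hash=28+125 mod 127 = 26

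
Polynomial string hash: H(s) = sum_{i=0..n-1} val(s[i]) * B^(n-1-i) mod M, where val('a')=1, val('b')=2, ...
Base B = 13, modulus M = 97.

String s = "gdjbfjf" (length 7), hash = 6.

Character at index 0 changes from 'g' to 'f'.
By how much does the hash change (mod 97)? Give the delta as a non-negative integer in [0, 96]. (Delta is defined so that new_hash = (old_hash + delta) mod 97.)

Answer: 8

Derivation:
Delta formula: (val(new) - val(old)) * B^(n-1-k) mod M
  val('f') - val('g') = 6 - 7 = -1
  B^(n-1-k) = 13^6 mod 97 = 89
  Delta = -1 * 89 mod 97 = 8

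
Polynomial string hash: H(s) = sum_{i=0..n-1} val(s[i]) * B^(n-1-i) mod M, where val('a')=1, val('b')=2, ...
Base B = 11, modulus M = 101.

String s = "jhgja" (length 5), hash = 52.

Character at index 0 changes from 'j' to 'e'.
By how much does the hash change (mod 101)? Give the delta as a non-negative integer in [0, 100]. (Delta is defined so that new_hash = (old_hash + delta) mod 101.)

Delta formula: (val(new) - val(old)) * B^(n-1-k) mod M
  val('e') - val('j') = 5 - 10 = -5
  B^(n-1-k) = 11^4 mod 101 = 97
  Delta = -5 * 97 mod 101 = 20

Answer: 20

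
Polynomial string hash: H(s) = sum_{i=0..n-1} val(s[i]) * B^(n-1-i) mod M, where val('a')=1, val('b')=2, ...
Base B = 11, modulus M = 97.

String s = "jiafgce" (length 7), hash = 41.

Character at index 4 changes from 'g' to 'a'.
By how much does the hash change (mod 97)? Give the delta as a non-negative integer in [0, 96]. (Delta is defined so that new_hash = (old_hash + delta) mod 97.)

Answer: 50

Derivation:
Delta formula: (val(new) - val(old)) * B^(n-1-k) mod M
  val('a') - val('g') = 1 - 7 = -6
  B^(n-1-k) = 11^2 mod 97 = 24
  Delta = -6 * 24 mod 97 = 50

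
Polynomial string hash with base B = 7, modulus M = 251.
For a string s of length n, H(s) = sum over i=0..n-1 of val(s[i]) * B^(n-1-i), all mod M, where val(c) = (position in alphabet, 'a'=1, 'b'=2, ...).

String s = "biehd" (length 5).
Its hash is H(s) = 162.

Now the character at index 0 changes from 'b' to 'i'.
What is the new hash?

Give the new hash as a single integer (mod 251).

val('b') = 2, val('i') = 9
Position k = 0, exponent = n-1-k = 4
B^4 mod M = 7^4 mod 251 = 142
Delta = (9 - 2) * 142 mod 251 = 241
New hash = (162 + 241) mod 251 = 152

Answer: 152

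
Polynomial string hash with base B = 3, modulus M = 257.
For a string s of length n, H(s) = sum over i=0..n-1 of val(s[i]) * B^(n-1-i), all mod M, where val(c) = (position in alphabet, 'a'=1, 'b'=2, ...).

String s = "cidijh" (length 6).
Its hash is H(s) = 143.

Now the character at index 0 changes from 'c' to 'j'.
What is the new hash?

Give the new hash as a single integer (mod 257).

val('c') = 3, val('j') = 10
Position k = 0, exponent = n-1-k = 5
B^5 mod M = 3^5 mod 257 = 243
Delta = (10 - 3) * 243 mod 257 = 159
New hash = (143 + 159) mod 257 = 45

Answer: 45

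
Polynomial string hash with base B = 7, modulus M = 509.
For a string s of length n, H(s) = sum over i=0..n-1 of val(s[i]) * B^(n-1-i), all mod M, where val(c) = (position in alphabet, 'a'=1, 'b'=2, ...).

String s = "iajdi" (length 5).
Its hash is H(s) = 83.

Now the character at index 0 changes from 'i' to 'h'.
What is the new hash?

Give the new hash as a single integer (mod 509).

val('i') = 9, val('h') = 8
Position k = 0, exponent = n-1-k = 4
B^4 mod M = 7^4 mod 509 = 365
Delta = (8 - 9) * 365 mod 509 = 144
New hash = (83 + 144) mod 509 = 227

Answer: 227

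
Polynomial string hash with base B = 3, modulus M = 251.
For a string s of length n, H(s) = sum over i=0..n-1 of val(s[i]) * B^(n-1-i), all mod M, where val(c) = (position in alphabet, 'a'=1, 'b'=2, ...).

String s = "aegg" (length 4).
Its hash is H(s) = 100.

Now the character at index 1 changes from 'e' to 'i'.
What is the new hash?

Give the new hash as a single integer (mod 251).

Answer: 136

Derivation:
val('e') = 5, val('i') = 9
Position k = 1, exponent = n-1-k = 2
B^2 mod M = 3^2 mod 251 = 9
Delta = (9 - 5) * 9 mod 251 = 36
New hash = (100 + 36) mod 251 = 136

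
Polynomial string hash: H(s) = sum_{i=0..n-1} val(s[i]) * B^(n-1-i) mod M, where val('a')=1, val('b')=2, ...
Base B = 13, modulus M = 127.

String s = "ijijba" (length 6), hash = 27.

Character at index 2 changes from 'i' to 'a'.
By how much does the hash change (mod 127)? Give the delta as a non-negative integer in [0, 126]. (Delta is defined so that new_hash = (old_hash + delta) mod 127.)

Answer: 77

Derivation:
Delta formula: (val(new) - val(old)) * B^(n-1-k) mod M
  val('a') - val('i') = 1 - 9 = -8
  B^(n-1-k) = 13^3 mod 127 = 38
  Delta = -8 * 38 mod 127 = 77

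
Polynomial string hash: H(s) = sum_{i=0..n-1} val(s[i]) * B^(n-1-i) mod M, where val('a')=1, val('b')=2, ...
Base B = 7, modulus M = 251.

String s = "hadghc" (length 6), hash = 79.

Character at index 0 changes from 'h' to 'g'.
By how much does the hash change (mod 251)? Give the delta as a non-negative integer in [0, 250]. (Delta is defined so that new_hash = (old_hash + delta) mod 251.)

Answer: 10

Derivation:
Delta formula: (val(new) - val(old)) * B^(n-1-k) mod M
  val('g') - val('h') = 7 - 8 = -1
  B^(n-1-k) = 7^5 mod 251 = 241
  Delta = -1 * 241 mod 251 = 10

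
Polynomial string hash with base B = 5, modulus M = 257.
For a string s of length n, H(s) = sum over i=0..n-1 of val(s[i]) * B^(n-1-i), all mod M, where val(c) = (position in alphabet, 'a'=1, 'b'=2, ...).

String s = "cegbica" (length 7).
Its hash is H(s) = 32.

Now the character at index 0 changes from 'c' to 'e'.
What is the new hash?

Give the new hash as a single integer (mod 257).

Answer: 185

Derivation:
val('c') = 3, val('e') = 5
Position k = 0, exponent = n-1-k = 6
B^6 mod M = 5^6 mod 257 = 205
Delta = (5 - 3) * 205 mod 257 = 153
New hash = (32 + 153) mod 257 = 185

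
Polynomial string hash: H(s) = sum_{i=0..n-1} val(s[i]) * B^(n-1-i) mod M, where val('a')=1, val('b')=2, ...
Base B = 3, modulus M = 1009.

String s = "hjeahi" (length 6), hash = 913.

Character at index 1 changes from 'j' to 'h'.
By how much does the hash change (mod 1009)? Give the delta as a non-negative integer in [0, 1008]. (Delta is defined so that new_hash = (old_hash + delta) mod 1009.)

Answer: 847

Derivation:
Delta formula: (val(new) - val(old)) * B^(n-1-k) mod M
  val('h') - val('j') = 8 - 10 = -2
  B^(n-1-k) = 3^4 mod 1009 = 81
  Delta = -2 * 81 mod 1009 = 847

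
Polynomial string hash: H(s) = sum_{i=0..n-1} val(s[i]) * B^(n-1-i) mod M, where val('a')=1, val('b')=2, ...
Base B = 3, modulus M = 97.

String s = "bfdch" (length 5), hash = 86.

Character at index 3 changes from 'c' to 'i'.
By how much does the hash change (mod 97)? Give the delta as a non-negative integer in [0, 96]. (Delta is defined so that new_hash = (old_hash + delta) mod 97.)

Delta formula: (val(new) - val(old)) * B^(n-1-k) mod M
  val('i') - val('c') = 9 - 3 = 6
  B^(n-1-k) = 3^1 mod 97 = 3
  Delta = 6 * 3 mod 97 = 18

Answer: 18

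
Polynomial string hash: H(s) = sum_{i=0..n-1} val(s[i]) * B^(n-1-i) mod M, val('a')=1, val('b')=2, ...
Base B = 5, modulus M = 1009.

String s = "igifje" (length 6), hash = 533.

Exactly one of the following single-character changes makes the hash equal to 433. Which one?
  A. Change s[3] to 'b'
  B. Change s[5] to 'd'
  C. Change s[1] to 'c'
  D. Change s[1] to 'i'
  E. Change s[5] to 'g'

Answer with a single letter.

Option A: s[3]='f'->'b', delta=(2-6)*5^2 mod 1009 = 909, hash=533+909 mod 1009 = 433 <-- target
Option B: s[5]='e'->'d', delta=(4-5)*5^0 mod 1009 = 1008, hash=533+1008 mod 1009 = 532
Option C: s[1]='g'->'c', delta=(3-7)*5^4 mod 1009 = 527, hash=533+527 mod 1009 = 51
Option D: s[1]='g'->'i', delta=(9-7)*5^4 mod 1009 = 241, hash=533+241 mod 1009 = 774
Option E: s[5]='e'->'g', delta=(7-5)*5^0 mod 1009 = 2, hash=533+2 mod 1009 = 535

Answer: A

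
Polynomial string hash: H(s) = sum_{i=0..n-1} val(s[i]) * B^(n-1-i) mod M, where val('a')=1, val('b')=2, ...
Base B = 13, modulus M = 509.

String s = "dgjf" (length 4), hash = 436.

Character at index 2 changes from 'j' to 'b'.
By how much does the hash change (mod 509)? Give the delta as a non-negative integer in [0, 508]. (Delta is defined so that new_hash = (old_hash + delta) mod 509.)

Delta formula: (val(new) - val(old)) * B^(n-1-k) mod M
  val('b') - val('j') = 2 - 10 = -8
  B^(n-1-k) = 13^1 mod 509 = 13
  Delta = -8 * 13 mod 509 = 405

Answer: 405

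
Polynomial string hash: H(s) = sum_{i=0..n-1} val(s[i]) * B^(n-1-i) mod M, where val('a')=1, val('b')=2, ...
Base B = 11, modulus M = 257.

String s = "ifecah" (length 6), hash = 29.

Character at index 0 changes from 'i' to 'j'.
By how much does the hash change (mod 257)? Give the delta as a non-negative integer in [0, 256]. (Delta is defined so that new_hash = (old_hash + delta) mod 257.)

Answer: 169

Derivation:
Delta formula: (val(new) - val(old)) * B^(n-1-k) mod M
  val('j') - val('i') = 10 - 9 = 1
  B^(n-1-k) = 11^5 mod 257 = 169
  Delta = 1 * 169 mod 257 = 169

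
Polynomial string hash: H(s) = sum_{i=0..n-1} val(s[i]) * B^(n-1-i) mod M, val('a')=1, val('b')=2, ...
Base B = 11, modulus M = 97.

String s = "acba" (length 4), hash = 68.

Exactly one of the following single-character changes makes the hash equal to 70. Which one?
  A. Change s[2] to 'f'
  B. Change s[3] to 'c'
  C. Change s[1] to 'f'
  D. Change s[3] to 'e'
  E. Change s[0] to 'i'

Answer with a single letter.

Answer: B

Derivation:
Option A: s[2]='b'->'f', delta=(6-2)*11^1 mod 97 = 44, hash=68+44 mod 97 = 15
Option B: s[3]='a'->'c', delta=(3-1)*11^0 mod 97 = 2, hash=68+2 mod 97 = 70 <-- target
Option C: s[1]='c'->'f', delta=(6-3)*11^2 mod 97 = 72, hash=68+72 mod 97 = 43
Option D: s[3]='a'->'e', delta=(5-1)*11^0 mod 97 = 4, hash=68+4 mod 97 = 72
Option E: s[0]='a'->'i', delta=(9-1)*11^3 mod 97 = 75, hash=68+75 mod 97 = 46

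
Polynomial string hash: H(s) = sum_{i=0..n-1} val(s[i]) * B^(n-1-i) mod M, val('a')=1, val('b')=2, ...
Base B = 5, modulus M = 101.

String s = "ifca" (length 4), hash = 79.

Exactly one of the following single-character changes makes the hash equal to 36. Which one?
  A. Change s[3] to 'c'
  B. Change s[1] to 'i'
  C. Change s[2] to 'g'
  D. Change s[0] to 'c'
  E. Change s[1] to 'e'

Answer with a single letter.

Answer: D

Derivation:
Option A: s[3]='a'->'c', delta=(3-1)*5^0 mod 101 = 2, hash=79+2 mod 101 = 81
Option B: s[1]='f'->'i', delta=(9-6)*5^2 mod 101 = 75, hash=79+75 mod 101 = 53
Option C: s[2]='c'->'g', delta=(7-3)*5^1 mod 101 = 20, hash=79+20 mod 101 = 99
Option D: s[0]='i'->'c', delta=(3-9)*5^3 mod 101 = 58, hash=79+58 mod 101 = 36 <-- target
Option E: s[1]='f'->'e', delta=(5-6)*5^2 mod 101 = 76, hash=79+76 mod 101 = 54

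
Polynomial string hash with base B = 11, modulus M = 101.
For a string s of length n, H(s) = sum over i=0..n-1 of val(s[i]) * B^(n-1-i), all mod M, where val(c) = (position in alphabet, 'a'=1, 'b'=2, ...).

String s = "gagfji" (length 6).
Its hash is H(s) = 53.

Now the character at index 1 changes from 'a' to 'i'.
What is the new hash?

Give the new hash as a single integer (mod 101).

val('a') = 1, val('i') = 9
Position k = 1, exponent = n-1-k = 4
B^4 mod M = 11^4 mod 101 = 97
Delta = (9 - 1) * 97 mod 101 = 69
New hash = (53 + 69) mod 101 = 21

Answer: 21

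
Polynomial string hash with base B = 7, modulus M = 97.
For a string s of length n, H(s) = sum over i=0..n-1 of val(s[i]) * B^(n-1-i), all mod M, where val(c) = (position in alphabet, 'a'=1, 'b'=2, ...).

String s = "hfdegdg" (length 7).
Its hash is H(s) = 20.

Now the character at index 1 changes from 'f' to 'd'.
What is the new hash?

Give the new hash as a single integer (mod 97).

val('f') = 6, val('d') = 4
Position k = 1, exponent = n-1-k = 5
B^5 mod M = 7^5 mod 97 = 26
Delta = (4 - 6) * 26 mod 97 = 45
New hash = (20 + 45) mod 97 = 65

Answer: 65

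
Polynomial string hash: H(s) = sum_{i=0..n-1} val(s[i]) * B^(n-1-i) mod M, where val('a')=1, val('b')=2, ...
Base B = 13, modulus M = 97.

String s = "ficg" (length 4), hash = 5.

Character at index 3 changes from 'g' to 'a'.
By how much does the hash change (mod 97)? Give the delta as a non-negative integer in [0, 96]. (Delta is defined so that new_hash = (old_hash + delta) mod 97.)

Delta formula: (val(new) - val(old)) * B^(n-1-k) mod M
  val('a') - val('g') = 1 - 7 = -6
  B^(n-1-k) = 13^0 mod 97 = 1
  Delta = -6 * 1 mod 97 = 91

Answer: 91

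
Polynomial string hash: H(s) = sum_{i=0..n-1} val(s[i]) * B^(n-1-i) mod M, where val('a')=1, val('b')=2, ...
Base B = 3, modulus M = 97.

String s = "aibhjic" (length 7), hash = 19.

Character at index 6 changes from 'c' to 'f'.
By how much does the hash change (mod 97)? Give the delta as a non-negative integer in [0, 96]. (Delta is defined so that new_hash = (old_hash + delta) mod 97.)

Delta formula: (val(new) - val(old)) * B^(n-1-k) mod M
  val('f') - val('c') = 6 - 3 = 3
  B^(n-1-k) = 3^0 mod 97 = 1
  Delta = 3 * 1 mod 97 = 3

Answer: 3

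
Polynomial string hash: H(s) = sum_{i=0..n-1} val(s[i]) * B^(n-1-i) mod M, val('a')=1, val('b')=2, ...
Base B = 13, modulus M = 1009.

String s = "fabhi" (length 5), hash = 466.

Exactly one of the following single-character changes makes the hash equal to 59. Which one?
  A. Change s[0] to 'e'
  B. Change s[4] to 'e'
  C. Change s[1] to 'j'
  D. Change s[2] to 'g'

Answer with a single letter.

Option A: s[0]='f'->'e', delta=(5-6)*13^4 mod 1009 = 700, hash=466+700 mod 1009 = 157
Option B: s[4]='i'->'e', delta=(5-9)*13^0 mod 1009 = 1005, hash=466+1005 mod 1009 = 462
Option C: s[1]='a'->'j', delta=(10-1)*13^3 mod 1009 = 602, hash=466+602 mod 1009 = 59 <-- target
Option D: s[2]='b'->'g', delta=(7-2)*13^2 mod 1009 = 845, hash=466+845 mod 1009 = 302

Answer: C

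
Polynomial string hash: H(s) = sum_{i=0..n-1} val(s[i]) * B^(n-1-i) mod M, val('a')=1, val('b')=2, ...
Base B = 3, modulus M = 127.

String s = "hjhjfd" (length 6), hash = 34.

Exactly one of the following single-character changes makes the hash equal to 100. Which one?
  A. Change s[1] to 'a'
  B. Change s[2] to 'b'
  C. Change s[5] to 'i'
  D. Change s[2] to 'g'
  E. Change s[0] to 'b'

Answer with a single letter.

Answer: E

Derivation:
Option A: s[1]='j'->'a', delta=(1-10)*3^4 mod 127 = 33, hash=34+33 mod 127 = 67
Option B: s[2]='h'->'b', delta=(2-8)*3^3 mod 127 = 92, hash=34+92 mod 127 = 126
Option C: s[5]='d'->'i', delta=(9-4)*3^0 mod 127 = 5, hash=34+5 mod 127 = 39
Option D: s[2]='h'->'g', delta=(7-8)*3^3 mod 127 = 100, hash=34+100 mod 127 = 7
Option E: s[0]='h'->'b', delta=(2-8)*3^5 mod 127 = 66, hash=34+66 mod 127 = 100 <-- target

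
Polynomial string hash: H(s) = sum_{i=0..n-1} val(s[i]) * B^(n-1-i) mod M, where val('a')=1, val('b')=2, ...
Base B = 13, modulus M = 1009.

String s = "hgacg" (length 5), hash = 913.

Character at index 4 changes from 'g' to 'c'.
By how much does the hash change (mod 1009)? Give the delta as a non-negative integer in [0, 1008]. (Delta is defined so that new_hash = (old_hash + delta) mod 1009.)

Delta formula: (val(new) - val(old)) * B^(n-1-k) mod M
  val('c') - val('g') = 3 - 7 = -4
  B^(n-1-k) = 13^0 mod 1009 = 1
  Delta = -4 * 1 mod 1009 = 1005

Answer: 1005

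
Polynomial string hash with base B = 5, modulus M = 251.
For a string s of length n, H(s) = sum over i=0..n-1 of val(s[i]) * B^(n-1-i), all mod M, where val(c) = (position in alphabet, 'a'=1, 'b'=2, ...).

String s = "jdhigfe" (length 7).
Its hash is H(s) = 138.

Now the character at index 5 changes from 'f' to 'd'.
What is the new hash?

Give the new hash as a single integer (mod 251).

Answer: 128

Derivation:
val('f') = 6, val('d') = 4
Position k = 5, exponent = n-1-k = 1
B^1 mod M = 5^1 mod 251 = 5
Delta = (4 - 6) * 5 mod 251 = 241
New hash = (138 + 241) mod 251 = 128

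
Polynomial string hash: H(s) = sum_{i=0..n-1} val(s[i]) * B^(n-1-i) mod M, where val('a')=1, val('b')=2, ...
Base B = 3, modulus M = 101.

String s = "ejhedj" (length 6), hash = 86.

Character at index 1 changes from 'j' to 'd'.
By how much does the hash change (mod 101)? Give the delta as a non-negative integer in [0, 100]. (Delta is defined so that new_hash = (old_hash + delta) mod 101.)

Delta formula: (val(new) - val(old)) * B^(n-1-k) mod M
  val('d') - val('j') = 4 - 10 = -6
  B^(n-1-k) = 3^4 mod 101 = 81
  Delta = -6 * 81 mod 101 = 19

Answer: 19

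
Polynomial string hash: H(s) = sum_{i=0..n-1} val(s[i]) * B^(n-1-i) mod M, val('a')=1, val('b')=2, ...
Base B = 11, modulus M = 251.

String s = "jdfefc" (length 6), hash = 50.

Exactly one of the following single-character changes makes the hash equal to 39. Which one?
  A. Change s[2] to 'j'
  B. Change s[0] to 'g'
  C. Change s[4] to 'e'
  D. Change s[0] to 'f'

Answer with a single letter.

Answer: C

Derivation:
Option A: s[2]='f'->'j', delta=(10-6)*11^3 mod 251 = 53, hash=50+53 mod 251 = 103
Option B: s[0]='j'->'g', delta=(7-10)*11^5 mod 251 = 22, hash=50+22 mod 251 = 72
Option C: s[4]='f'->'e', delta=(5-6)*11^1 mod 251 = 240, hash=50+240 mod 251 = 39 <-- target
Option D: s[0]='j'->'f', delta=(6-10)*11^5 mod 251 = 113, hash=50+113 mod 251 = 163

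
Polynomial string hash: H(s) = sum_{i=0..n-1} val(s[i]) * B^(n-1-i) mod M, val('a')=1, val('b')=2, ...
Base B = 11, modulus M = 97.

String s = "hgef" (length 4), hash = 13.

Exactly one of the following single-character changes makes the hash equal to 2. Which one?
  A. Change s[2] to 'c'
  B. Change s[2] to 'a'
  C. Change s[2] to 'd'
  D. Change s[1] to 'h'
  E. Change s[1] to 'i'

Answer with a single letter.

Option A: s[2]='e'->'c', delta=(3-5)*11^1 mod 97 = 75, hash=13+75 mod 97 = 88
Option B: s[2]='e'->'a', delta=(1-5)*11^1 mod 97 = 53, hash=13+53 mod 97 = 66
Option C: s[2]='e'->'d', delta=(4-5)*11^1 mod 97 = 86, hash=13+86 mod 97 = 2 <-- target
Option D: s[1]='g'->'h', delta=(8-7)*11^2 mod 97 = 24, hash=13+24 mod 97 = 37
Option E: s[1]='g'->'i', delta=(9-7)*11^2 mod 97 = 48, hash=13+48 mod 97 = 61

Answer: C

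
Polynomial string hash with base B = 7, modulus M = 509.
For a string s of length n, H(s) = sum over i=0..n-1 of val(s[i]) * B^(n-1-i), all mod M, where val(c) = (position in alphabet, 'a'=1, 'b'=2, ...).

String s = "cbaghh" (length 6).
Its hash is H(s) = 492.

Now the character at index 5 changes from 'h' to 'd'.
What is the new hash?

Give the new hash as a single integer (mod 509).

val('h') = 8, val('d') = 4
Position k = 5, exponent = n-1-k = 0
B^0 mod M = 7^0 mod 509 = 1
Delta = (4 - 8) * 1 mod 509 = 505
New hash = (492 + 505) mod 509 = 488

Answer: 488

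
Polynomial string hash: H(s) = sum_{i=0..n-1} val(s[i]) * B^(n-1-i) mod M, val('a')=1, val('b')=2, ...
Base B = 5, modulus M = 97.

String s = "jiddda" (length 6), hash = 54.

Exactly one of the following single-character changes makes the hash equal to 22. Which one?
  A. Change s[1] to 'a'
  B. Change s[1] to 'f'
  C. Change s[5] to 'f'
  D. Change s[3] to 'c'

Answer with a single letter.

Option A: s[1]='i'->'a', delta=(1-9)*5^4 mod 97 = 44, hash=54+44 mod 97 = 1
Option B: s[1]='i'->'f', delta=(6-9)*5^4 mod 97 = 65, hash=54+65 mod 97 = 22 <-- target
Option C: s[5]='a'->'f', delta=(6-1)*5^0 mod 97 = 5, hash=54+5 mod 97 = 59
Option D: s[3]='d'->'c', delta=(3-4)*5^2 mod 97 = 72, hash=54+72 mod 97 = 29

Answer: B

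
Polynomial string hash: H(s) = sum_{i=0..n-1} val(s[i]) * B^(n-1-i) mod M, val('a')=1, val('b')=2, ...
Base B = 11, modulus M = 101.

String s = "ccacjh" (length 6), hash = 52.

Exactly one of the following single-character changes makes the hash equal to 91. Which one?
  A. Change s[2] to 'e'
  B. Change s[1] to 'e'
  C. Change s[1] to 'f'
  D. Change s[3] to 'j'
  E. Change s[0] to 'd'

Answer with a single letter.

Answer: D

Derivation:
Option A: s[2]='a'->'e', delta=(5-1)*11^3 mod 101 = 72, hash=52+72 mod 101 = 23
Option B: s[1]='c'->'e', delta=(5-3)*11^4 mod 101 = 93, hash=52+93 mod 101 = 44
Option C: s[1]='c'->'f', delta=(6-3)*11^4 mod 101 = 89, hash=52+89 mod 101 = 40
Option D: s[3]='c'->'j', delta=(10-3)*11^2 mod 101 = 39, hash=52+39 mod 101 = 91 <-- target
Option E: s[0]='c'->'d', delta=(4-3)*11^5 mod 101 = 57, hash=52+57 mod 101 = 8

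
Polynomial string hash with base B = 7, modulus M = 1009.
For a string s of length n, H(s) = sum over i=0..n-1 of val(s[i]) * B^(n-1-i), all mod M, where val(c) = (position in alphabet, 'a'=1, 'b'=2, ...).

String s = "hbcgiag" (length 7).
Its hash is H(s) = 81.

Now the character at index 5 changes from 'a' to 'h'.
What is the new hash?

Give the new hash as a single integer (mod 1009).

val('a') = 1, val('h') = 8
Position k = 5, exponent = n-1-k = 1
B^1 mod M = 7^1 mod 1009 = 7
Delta = (8 - 1) * 7 mod 1009 = 49
New hash = (81 + 49) mod 1009 = 130

Answer: 130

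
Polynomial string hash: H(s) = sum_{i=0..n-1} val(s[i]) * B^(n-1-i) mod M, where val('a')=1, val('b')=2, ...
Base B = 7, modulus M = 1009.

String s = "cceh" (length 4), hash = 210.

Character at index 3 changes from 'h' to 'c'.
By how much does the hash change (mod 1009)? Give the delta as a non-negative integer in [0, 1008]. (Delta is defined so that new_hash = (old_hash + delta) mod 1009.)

Delta formula: (val(new) - val(old)) * B^(n-1-k) mod M
  val('c') - val('h') = 3 - 8 = -5
  B^(n-1-k) = 7^0 mod 1009 = 1
  Delta = -5 * 1 mod 1009 = 1004

Answer: 1004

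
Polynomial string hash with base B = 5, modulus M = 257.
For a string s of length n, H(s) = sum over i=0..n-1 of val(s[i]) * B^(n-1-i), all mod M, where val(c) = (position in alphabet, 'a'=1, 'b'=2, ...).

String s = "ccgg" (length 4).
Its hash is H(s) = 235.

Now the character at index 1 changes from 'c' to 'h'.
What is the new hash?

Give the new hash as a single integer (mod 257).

val('c') = 3, val('h') = 8
Position k = 1, exponent = n-1-k = 2
B^2 mod M = 5^2 mod 257 = 25
Delta = (8 - 3) * 25 mod 257 = 125
New hash = (235 + 125) mod 257 = 103

Answer: 103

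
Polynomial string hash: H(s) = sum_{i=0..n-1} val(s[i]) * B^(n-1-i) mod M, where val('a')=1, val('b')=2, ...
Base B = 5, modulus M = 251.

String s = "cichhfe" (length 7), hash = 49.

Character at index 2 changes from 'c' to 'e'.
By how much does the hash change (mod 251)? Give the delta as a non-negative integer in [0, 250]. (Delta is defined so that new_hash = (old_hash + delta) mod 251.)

Answer: 246

Derivation:
Delta formula: (val(new) - val(old)) * B^(n-1-k) mod M
  val('e') - val('c') = 5 - 3 = 2
  B^(n-1-k) = 5^4 mod 251 = 123
  Delta = 2 * 123 mod 251 = 246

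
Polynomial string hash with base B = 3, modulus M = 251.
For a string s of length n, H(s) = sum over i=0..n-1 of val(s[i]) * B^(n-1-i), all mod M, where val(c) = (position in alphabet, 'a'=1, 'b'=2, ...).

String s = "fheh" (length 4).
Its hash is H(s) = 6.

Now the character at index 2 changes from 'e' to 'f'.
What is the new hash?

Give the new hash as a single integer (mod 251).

val('e') = 5, val('f') = 6
Position k = 2, exponent = n-1-k = 1
B^1 mod M = 3^1 mod 251 = 3
Delta = (6 - 5) * 3 mod 251 = 3
New hash = (6 + 3) mod 251 = 9

Answer: 9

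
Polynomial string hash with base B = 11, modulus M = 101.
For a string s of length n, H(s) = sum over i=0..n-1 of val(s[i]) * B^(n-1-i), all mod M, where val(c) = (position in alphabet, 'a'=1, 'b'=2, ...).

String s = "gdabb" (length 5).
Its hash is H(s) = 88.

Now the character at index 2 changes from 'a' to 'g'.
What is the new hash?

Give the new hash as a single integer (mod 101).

Answer: 6

Derivation:
val('a') = 1, val('g') = 7
Position k = 2, exponent = n-1-k = 2
B^2 mod M = 11^2 mod 101 = 20
Delta = (7 - 1) * 20 mod 101 = 19
New hash = (88 + 19) mod 101 = 6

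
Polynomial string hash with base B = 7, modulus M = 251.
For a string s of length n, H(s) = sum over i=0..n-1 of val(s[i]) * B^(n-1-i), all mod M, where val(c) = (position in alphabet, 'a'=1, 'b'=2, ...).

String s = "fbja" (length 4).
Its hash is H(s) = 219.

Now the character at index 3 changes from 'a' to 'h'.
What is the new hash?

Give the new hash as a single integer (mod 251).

Answer: 226

Derivation:
val('a') = 1, val('h') = 8
Position k = 3, exponent = n-1-k = 0
B^0 mod M = 7^0 mod 251 = 1
Delta = (8 - 1) * 1 mod 251 = 7
New hash = (219 + 7) mod 251 = 226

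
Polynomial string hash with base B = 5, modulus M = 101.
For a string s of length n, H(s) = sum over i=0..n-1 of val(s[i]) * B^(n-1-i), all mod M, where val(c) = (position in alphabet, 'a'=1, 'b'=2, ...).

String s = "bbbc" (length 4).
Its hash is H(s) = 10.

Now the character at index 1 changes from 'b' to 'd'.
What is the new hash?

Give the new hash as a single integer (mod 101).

Answer: 60

Derivation:
val('b') = 2, val('d') = 4
Position k = 1, exponent = n-1-k = 2
B^2 mod M = 5^2 mod 101 = 25
Delta = (4 - 2) * 25 mod 101 = 50
New hash = (10 + 50) mod 101 = 60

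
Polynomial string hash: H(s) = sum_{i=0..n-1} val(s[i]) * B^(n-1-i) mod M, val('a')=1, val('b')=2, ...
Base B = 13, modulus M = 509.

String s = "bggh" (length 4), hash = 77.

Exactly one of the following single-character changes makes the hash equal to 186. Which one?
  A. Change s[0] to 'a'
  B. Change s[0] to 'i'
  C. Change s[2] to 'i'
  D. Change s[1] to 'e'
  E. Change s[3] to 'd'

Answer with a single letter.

Answer: B

Derivation:
Option A: s[0]='b'->'a', delta=(1-2)*13^3 mod 509 = 348, hash=77+348 mod 509 = 425
Option B: s[0]='b'->'i', delta=(9-2)*13^3 mod 509 = 109, hash=77+109 mod 509 = 186 <-- target
Option C: s[2]='g'->'i', delta=(9-7)*13^1 mod 509 = 26, hash=77+26 mod 509 = 103
Option D: s[1]='g'->'e', delta=(5-7)*13^2 mod 509 = 171, hash=77+171 mod 509 = 248
Option E: s[3]='h'->'d', delta=(4-8)*13^0 mod 509 = 505, hash=77+505 mod 509 = 73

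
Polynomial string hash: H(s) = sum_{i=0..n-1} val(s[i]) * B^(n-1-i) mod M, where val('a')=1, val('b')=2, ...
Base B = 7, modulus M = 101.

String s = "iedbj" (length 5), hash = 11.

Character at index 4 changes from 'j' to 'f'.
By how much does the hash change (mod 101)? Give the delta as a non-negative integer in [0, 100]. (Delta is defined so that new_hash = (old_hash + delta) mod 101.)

Answer: 97

Derivation:
Delta formula: (val(new) - val(old)) * B^(n-1-k) mod M
  val('f') - val('j') = 6 - 10 = -4
  B^(n-1-k) = 7^0 mod 101 = 1
  Delta = -4 * 1 mod 101 = 97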